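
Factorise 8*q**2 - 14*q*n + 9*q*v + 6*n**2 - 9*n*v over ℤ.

(8*q - 6*n + 9*v)*(q - n)

Group: q*(8*q - 6*n + 9*v) - n*(8*q - 6*n + 9*v); both groups contain (8*q - 6*n + 9*v).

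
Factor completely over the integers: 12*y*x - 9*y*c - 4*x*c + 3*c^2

(4*x - 3*c)*(3*y - c)

Group: 4*x*(3*y - c) - 3*c*(3*y - c); both groups contain (3*y - c).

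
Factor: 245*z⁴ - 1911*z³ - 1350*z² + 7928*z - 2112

Trying the rational-root candidates, z = -11/5 is a root, so (5*z + 11) divides it; the quotient is 49*z³ - 490*z² + 808*z - 192.
Next, z = 2/7 is a root, giving the factor (7*z - 2) and quotient 7*z² - 68*z + 96.
The remaining quadratic factors as (z - 8)(7*z - 12).

(5*z + 11)*(7*z - 12)*(7*z - 2)*(z - 8)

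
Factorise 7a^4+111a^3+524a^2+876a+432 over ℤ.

(7a+6)(a+2)(a+4)(a+9)

Trying the rational-root candidates, a = -4 is a root, giving the factor (a+4) and quotient 7a^3+83a^2+192a+108.
Next, a = -9 is a root, giving the factor (a+9) and quotient 7a^2+20a+12.
The remaining quadratic factors as (a+2)(7a+6).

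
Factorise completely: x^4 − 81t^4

Difference of squares twice: with A = x and B = 3t, A⁴ − B⁴ = (A² − B²)(A² + B²), and A² − B² factors again.

(x − 3t)(x + 3t)(x^2 + 9t^2)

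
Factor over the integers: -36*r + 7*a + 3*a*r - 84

Group as (3*a*r + 7*a) + (-36*r - 84) = a*(3*r + 7) - 12*(3*r + 7).
Both groups share the factor (3*r + 7).

(3*r + 7)*(a - 12)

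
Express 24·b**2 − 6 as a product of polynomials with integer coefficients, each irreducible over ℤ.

Pull out the common factor 6; 4·b**2 − 1 is a difference of squares.

6·(2·b + 1)·(2·b − 1)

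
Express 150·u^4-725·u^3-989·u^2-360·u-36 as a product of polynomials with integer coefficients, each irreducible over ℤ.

Trying the rational-root candidates, u = -1/6 is a root, so (6·u+1) divides it; the quotient is 25·u^3-125·u^2-144·u-36.
Then u = -2/5 is a root, so (5·u+2) is a factor; dividing leaves 5·u^2-27·u-18.
The remaining quadratic factors as (u-6)(5·u+3).

(5·u+2)·(5·u+3)·(6·u+1)·(u-6)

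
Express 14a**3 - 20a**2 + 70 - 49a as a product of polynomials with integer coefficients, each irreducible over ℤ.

(7a - 10)(2a**2 - 7)

Group as (14a**3 - 49a) + (-20a**2 + 70) = 7a(2a**2 - 7) - 10(2a**2 - 7).
Both groups share the factor (2a**2 - 7).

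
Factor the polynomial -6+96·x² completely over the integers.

Every term has a factor of 6. Then 16·x²-1 = (4·x)² − (1)².

6·(4·x+1)·(4·x-1)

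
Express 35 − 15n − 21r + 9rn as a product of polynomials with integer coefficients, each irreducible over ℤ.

Group as (9rn − 21r) + (−15n + 35) = 3r(3n − 7) − 5(3n − 7).
Both groups share the factor (3n − 7).

(3n − 7)(3r − 5)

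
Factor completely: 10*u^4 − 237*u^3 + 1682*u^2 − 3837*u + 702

Among the possible rational roots, u = 6 is a root, so (u − 6) divides it; the quotient is 10*u^3 − 177*u^2 + 620*u − 117.
Continuing, u = 9/2 is a root, so (2*u − 9) divides it; the quotient is 5*u^2 − 66*u + 13.
The remaining quadratic factors as (u − 13)(5*u − 1).

(2*u − 9)*(5*u − 1)*(u − 13)*(u − 6)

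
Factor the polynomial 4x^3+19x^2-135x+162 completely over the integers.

Testing divisors of the constant over divisors of the leading coefficient, x = 9/4 is a root, so (4x-9) is a factor; dividing leaves x^2+7x-18.
The remaining quadratic factors as (x+9)(x-2).

(4x-9)(x+9)(x-2)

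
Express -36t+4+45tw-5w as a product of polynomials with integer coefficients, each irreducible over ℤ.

Group as (45tw-36t) + (-5w+4) = 9t(5w-4) - (5w-4).
Both groups share the factor (5w-4).

(5w-4)(9t-1)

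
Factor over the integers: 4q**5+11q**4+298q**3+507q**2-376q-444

(4q+3)(q+2)(q-1)(q**2+q+74)

Testing divisors of the constant over divisors of the leading coefficient, q = -3/4 is a root, giving the factor (4q+3) and quotient q**4+2q**3+73q**2+72q-148.
Next, q = 1 is a root, giving the factor (q-1) and quotient q**3+3q**2+76q+148.
Then q = -2 is a root, so (q+2) is a factor; dividing leaves q**2+q+74.
The quadratic q**2+q+74 has discriminant -295 < 0 and is irreducible over ℤ.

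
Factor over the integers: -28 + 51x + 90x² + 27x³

(3x + 4)(3x + 7)(3x - 1)

Trying the rational-root candidates, x = 1/3 is a root, so (3x - 1) is a factor; dividing leaves 9x² + 33x + 28.
The remaining quadratic factors as (3x + 7)(3x + 4).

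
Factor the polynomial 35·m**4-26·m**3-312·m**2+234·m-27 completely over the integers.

Testing divisors of the constant over divisors of the leading coefficient, m = -3 is a root, giving the factor (m+3) and quotient 35·m**3-131·m**2+81·m-9.
Continuing, m = 1/7 is a root, so (7·m-1) divides it; the quotient is 5·m**2-18·m+9.
The remaining quadratic factors as (m-3)(5·m-3).

(5·m-3)·(7·m-1)·(m+3)·(m-3)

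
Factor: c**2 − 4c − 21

Two integers with product −21 and sum −4 are −7 and 3.

(c + 3)(c − 7)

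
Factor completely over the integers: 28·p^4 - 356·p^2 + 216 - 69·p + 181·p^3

(4·p + 3)·(7·p - 9)·(p + 8)·(p - 1)

Testing divisors of the constant over divisors of the leading coefficient, p = 1 is a root, giving the factor (p - 1) and quotient 28·p^3 + 209·p^2 - 147·p - 216.
Next, p = 9/7 is a root, giving the factor (7·p - 9) and quotient 4·p^2 + 35·p + 24.
The remaining quadratic factors as (p + 8)(4·p + 3).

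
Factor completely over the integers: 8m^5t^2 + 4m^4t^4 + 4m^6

Every term has a factor of 4m^4; factoring it out leaves m^2 + 2mt^2 + t^4.
Recognize a perfect-square trinomial with the parts m and t^2.

4m^4(m + t^2)^2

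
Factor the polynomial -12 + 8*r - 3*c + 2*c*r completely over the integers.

(2*r - 3)*(c + 4)

Group as (2*c*r - 3*c) + (8*r - 12) = c*(2*r - 3) + 4*(2*r - 3).
Both groups share the factor (2*r - 3).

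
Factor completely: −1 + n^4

(n + 1)(n − 1)(n^2 + 1)

Substitute u = n^2 to get a quadratic in u, then factor.
n^2 + 1 is irreducible over ℤ (sum of squares).
n^2 − 1 is a difference of squares.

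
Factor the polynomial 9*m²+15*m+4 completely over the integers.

Need a pair with product 9·4 = 36 and sum 15: that's 3 and 12.
Split the middle term: 9*m²+3*m + 12*m+4 = 3*m*(3*m+1) + 4*(3*m+1).

(3*m+1)*(3*m+4)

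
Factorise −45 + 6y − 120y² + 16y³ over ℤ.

(2y − 15)(8y² + 3)

Group as (16y³ + 6y) + (−120y² − 45) = 2y(8y² + 3) − 15(8y² + 3).
Both groups share the factor (8y² + 3).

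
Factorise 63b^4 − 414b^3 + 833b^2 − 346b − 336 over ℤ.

Testing divisors of the constant over divisors of the leading coefficient, b = 7/3 is a root, so (3b − 7) is a factor; dividing leaves 21b^3 − 89b^2 + 70b + 48.
Continuing, b = 2 is a root, giving the factor (b − 2) and quotient 21b^2 − 47b − 24.
The remaining quadratic factors as (7b + 3)(3b − 8).

(3b − 7)(3b − 8)(7b + 3)(b − 2)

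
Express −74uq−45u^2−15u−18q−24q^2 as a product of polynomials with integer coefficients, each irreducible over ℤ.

−(9u+4q+3)(5u+6q)

Group: −5u(9u+4q+3) − 6q(9u+4q+3); both groups contain (9u+4q+3).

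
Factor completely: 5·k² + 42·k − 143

(5·k − 13)·(k + 11)

Need a pair with product 5·(−143) = −715 and sum 42: that's −13 and 55.
Split the middle term: 5·k² − 13·k + 55·k − 143 = k·(5·k − 13) + 11·(5·k − 13).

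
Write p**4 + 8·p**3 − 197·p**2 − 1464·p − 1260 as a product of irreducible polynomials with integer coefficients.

(p + 1)·(p + 15)·(p + 6)·(p − 14)

Among the possible rational roots, p = −15 is a root, so (p + 15) divides it; the quotient is p**3 − 7·p**2 − 92·p − 84.
Continuing, p = −1 is a root, so (p + 1) is a factor; dividing leaves p**2 − 8·p − 84.
The remaining quadratic factors as (p − 14)(p + 6).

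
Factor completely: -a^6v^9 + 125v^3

-v^3(a^2v^2 - 5)(a^4v^4 + 5a^2v^2 + 25)

Factor out v^3 first: what remains is -a^6v^6 + 125.
Recognize a difference of cubes with the parts 5 and a^2v^2.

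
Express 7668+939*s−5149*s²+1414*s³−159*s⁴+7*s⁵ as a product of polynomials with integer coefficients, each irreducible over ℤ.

(7*s−12)*(s+1)*(s−9)*(s²−13*s+71)

Among the possible rational roots, s = −1 is a root, giving the factor (s+1) and quotient 7*s⁴−166*s³+1580*s²−6729*s+7668.
Next, s = 9 is a root, so (s−9) is a factor; dividing leaves 7*s³−103*s²+653*s−852.
Then s = 12/7 is a root, so (7*s−12) is a factor; dividing leaves s²−13*s+71.
The quadratic s²−13*s+71 has discriminant −115 < 0 and is irreducible over ℤ.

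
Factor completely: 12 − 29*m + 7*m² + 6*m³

(2*m − 1)*(3*m − 4)*(m + 3)

By the rational root theorem, m = 4/3 is a root, giving the factor (3*m − 4) and quotient 2*m² + 5*m − 3.
The remaining quadratic factors as (2*m − 1)(m + 3).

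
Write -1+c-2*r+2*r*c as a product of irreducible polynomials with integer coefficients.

(2*r+1)*(c-1)

Group as (2*r*c-2*r) + (c-1) = 2*r*(c-1) + (c-1).
Both groups share the factor (c-1).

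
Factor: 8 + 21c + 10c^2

(2c + 1)(5c + 8)

Need a pair with product 10·8 = 80 and sum 21: that's 5 and 16.
Split the middle term: 10c^2 + 5c + 16c + 8 = 5c(2c + 1) + 8(2c + 1).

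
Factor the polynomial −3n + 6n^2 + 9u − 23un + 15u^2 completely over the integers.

Group: 3u(5u − 6n + 3) − n(5u − 6n + 3); both groups contain (5u − 6n + 3).

(5u − 6n + 3)(3u − n)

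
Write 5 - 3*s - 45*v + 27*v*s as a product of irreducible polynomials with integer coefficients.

Group as (27*v*s - 45*v) + (-3*s + 5) = 9*v*(3*s - 5) - (3*s - 5).
Both groups share the factor (3*s - 5).

(3*s - 5)*(9*v - 1)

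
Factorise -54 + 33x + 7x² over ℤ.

Need a pair with product 7·(-54) = -378 and sum 33: that's 42 and -9.
Split the middle term: 7x² + 42x - 9x - 54 = 7x(x + 6) - 9(x + 6).

(7x - 9)(x + 6)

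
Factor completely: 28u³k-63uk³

7ku(2u-3k)(2u+3k)

Every term has a factor of 7uk. Then 4u²-9k² = (2u)² − (3k)².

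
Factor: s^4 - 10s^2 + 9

(s + 1)(s + 3)(s - 1)(s - 3)

Substitute u = s^2 to get a quadratic in u, then factor.
s^2 - 9 is a difference of squares.
s^2 - 1 is a difference of squares.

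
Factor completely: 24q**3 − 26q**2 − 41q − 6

Among the possible rational roots, q = −1/6 is a root, so (6q + 1) divides it; the quotient is 4q**2 − 5q − 6.
The remaining quadratic factors as (4q + 3)(q − 2).

(4q + 3)(6q + 1)(q − 2)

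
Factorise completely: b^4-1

Difference of squares twice: with A = b and B = 1, A⁴ − B⁴ = (A² − B²)(A² + B²), and A² − B² factors again.

(b+1)(b-1)(b^2+1)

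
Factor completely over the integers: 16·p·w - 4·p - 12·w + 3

Group as (16·p·w - 4·p) + (-12·w + 3) = 4·p·(4·w - 1) - 3·(4·w - 1).
Both groups share the factor (4·w - 1).

(4·p - 3)·(4·w - 1)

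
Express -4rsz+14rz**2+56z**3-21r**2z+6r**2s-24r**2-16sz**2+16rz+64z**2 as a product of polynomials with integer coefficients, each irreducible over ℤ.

Group: 2s(3r**2-2rz-8z**2) + (-7z-8)(3r**2-2rz-8z**2); both groups contain (3r**2-2rz-8z**2), so (2s-7z-8) is a factor with cofactor 3r**2-2rz-8z**2.
The cofactor groups again: 3r**2-2rz-8z**2 = r(3r+4z) - 2z(3r+4z); both groups contain (3r+4z), giving (r-2z)(3r+4z).

(2s-7z-8)(3r+4z)(r-2z)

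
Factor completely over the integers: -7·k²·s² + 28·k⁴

Pull out the common factor 7·k²; 4·k² - s² is a difference of squares.

7·k²·(2·k + s)·(2·k - s)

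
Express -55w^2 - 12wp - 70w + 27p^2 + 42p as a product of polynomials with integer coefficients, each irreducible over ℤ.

Group: -11w(5w - 3p) + (-9p - 14)(5w - 3p); both groups contain (5w - 3p).

-(5w - 3p)(11w + 9p + 14)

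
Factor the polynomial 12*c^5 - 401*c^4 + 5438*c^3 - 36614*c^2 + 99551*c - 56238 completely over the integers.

(3*c - 14)*(4*c - 3)*(c - 13)*(c^2 - 15*c + 103)

Testing divisors of the constant over divisors of the leading coefficient, c = 3/4 is a root, giving the factor (4*c - 3) and quotient 3*c^4 - 98*c^3 + 1286*c^2 - 8189*c + 18746.
Continuing, c = 14/3 is a root, giving the factor (3*c - 14) and quotient c^3 - 28*c^2 + 298*c - 1339.
Then c = 13 is a root, so (c - 13) is a factor; dividing leaves c^2 - 15*c + 103.
The quadratic c^2 - 15*c + 103 has discriminant -187 < 0 and is irreducible over ℤ.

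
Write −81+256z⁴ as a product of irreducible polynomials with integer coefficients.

(4z+3)(4z−3)(16z²+9)

Difference of squares twice: with A = 4z and B = 3, A⁴ − B⁴ = (A² − B²)(A² + B²), and A² − B² factors again.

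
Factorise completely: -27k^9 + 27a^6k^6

27k^6(a^2 - k)(a^4 + a^2k + k^2)

Every term has a factor of 27k^6; factoring it out leaves a^6 - k^3.
Recognize a difference of cubes with the parts a^2 and k.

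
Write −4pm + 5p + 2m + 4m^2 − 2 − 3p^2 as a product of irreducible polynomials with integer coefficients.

−(3p − 2m − 2)(p + 2m − 1)

Group: −p(3p − 2m − 2) + (−2m + 1)(3p − 2m − 2); both groups contain (3p − 2m − 2).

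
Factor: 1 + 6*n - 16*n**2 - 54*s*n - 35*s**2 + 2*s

Group: -7*s*(5*s + 2*n - 1) + (-8*n - 1)*(5*s + 2*n - 1); both groups contain (5*s + 2*n - 1).

-(5*s + 2*n - 1)*(7*s + 8*n + 1)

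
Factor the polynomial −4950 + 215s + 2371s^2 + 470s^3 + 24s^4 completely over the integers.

(4s − 5)(6s + 11)(s + 10)(s + 9)

Testing divisors of the constant over divisors of the leading coefficient, s = −9 is a root, giving the factor (s + 9) and quotient 24s^3 + 254s^2 + 85s − 550.
Next, s = 5/4 is a root, so (4s − 5) is a factor; dividing leaves 6s^2 + 71s + 110.
The remaining quadratic factors as (6s + 11)(s + 10).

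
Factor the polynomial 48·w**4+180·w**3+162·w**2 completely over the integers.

6·w**2·(2·w+3)·(4·w+9)

Pull out the common factor 6·w**2, then factor the remaining trinomial.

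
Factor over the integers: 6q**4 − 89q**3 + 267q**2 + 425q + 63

Trying the rational-root candidates, q = 9 is a root, giving the factor (q − 9) and quotient 6q**3 − 35q**2 − 48q − 7.
Then q = −1 is a root, so (q + 1) divides it; the quotient is 6q**2 − 41q − 7.
The remaining quadratic factors as (q − 7)(6q + 1).

(6q + 1)(q + 1)(q − 7)(q − 9)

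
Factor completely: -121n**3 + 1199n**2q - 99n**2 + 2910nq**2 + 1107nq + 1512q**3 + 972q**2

Group: 11n(-11n**2 + 118nq - 9n + 168q**2 + 108q) + 9q(-11n**2 + 118nq - 9n + 168q**2 + 108q); both groups contain (-11n**2 + 118nq - 9n + 168q**2 + 108q), so (11n + 9q) is a factor with cofactor -11n**2 + 118nq - 9n + 168q**2 + 108q.
The cofactor groups again: -11n**2 + 118nq - 9n + 168q**2 + 108q = -n(11n + 14q + 9) + 12q(11n + 14q + 9); both groups contain (11n + 14q + 9), giving -(n - 12q)(11n + 14q + 9).

-(11n + 14q + 9)(11n + 9q)(n - 12q)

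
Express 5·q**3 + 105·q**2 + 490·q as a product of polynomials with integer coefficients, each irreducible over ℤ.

5·q·(q + 14)·(q + 7)

Pull out the common factor 5·q, then factor the remaining trinomial.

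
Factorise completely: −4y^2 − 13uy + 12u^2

Group: 3u(4u + y) − 4y(4u + y); both groups contain (4u + y).

(3u − 4y)(4u + y)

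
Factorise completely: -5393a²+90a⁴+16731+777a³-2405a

(3a-13)(5a+9)(6a-11)(a+13)

By the rational root theorem, a = 11/6 is a root, so (6a-11) is a factor; dividing leaves 15a³+157a²-611a-1521.
Then a = -13 is a root, so (a+13) divides it; the quotient is 15a²-38a-117.
The remaining quadratic factors as (3a-13)(5a+9).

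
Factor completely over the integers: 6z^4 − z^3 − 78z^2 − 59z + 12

(6z − 1)(z + 1)(z + 3)(z − 4)

Testing divisors of the constant over divisors of the leading coefficient, z = −3 is a root, so (z + 3) is a factor; dividing leaves 6z^3 − 19z^2 − 21z + 4.
Next, z = 4 is a root, giving the factor (z − 4) and quotient 6z^2 + 5z − 1.
The remaining quadratic factors as (z + 1)(6z − 1).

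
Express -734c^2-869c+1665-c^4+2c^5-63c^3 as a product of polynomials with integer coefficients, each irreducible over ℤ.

(2c+5)(c-1)(c-9)(c^2+7c+37)

By the rational root theorem, c = 9 is a root, so (c-9) divides it; the quotient is 2c^4+17c^3+90c^2+76c-185.
Continuing, c = -5/2 is a root, giving the factor (2c+5) and quotient c^3+6c^2+30c-37.
Next, c = 1 is a root, so (c-1) divides it; the quotient is c^2+7c+37.
The quadratic c^2+7c+37 has discriminant -99 < 0 and is irreducible over ℤ.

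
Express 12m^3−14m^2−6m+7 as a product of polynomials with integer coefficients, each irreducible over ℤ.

Group as (12m^3−6m) + (−14m^2+7) = 6m(2m^2−1) − 7(2m^2−1).
Both groups share the factor (2m^2−1).

(6m−7)(2m^2−1)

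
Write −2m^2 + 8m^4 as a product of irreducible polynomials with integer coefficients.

Factor out 2m^2, leaving 4m^2 − 1, which is a difference of two squares.

2m^2(2m + 1)(2m − 1)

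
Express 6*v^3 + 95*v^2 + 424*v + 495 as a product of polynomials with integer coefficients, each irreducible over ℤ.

(6*v + 11)*(v + 5)*(v + 9)

By the rational root theorem, v = -11/6 is a root, giving the factor (6*v + 11) and quotient v^2 + 14*v + 45.
The remaining quadratic factors as (v + 5)(v + 9).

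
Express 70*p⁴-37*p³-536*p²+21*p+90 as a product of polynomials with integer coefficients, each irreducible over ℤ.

(2*p+5)*(5*p+2)*(7*p-3)*(p-3)

Among the possible rational roots, p = 3 is a root, so (p-3) divides it; the quotient is 70*p³+173*p²-17*p-30.
Next, p = -2/5 is a root, so (5*p+2) is a factor; dividing leaves 14*p²+29*p-15.
The remaining quadratic factors as (2*p+5)(7*p-3).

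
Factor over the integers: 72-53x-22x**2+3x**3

Testing divisors of the constant over divisors of the leading coefficient, x = 1 is a root, so (x-1) divides it; the quotient is 3x**2-19x-72.
The remaining quadratic factors as (3x+8)(x-9).

(3x+8)(x-1)(x-9)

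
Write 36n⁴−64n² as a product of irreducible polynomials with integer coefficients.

4n²(3n+4)(3n−4)

Pull out the common factor 4n²; 9n²−16 is a difference of squares.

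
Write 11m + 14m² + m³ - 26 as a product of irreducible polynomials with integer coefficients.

(m + 13)(m + 2)(m - 1)

By the rational root theorem, m = 1 is a root, giving the factor (m - 1) and quotient m² + 15m + 26.
The remaining quadratic factors as (m + 13)(m + 2).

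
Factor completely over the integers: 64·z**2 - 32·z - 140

4·(4·z + 5)·(4·z - 7)

Pull out the common factor 4, then factor the remaining trinomial.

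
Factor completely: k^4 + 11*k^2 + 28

(k^2 + 4)*(k^2 + 7)

Substitute u = k^2 to get a quadratic in u, then factor.
k^2 + 7 is irreducible over ℤ (always positive, so no real roots).
k^2 + 4 is irreducible over ℤ (sum of squares).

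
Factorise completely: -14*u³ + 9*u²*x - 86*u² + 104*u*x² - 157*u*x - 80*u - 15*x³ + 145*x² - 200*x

Group: 7*u*(-2*u² + u*x - 10*u + 15*x² - 25*x) + (-x + 8)*(-2*u² + u*x - 10*u + 15*x² - 25*x); both groups contain (-2*u² + u*x - 10*u + 15*x² - 25*x), so (7*u - x + 8) is a factor with cofactor -2*u² + u*x - 10*u + 15*x² - 25*x.
The cofactor groups again: -2*u² + u*x - 10*u + 15*x² - 25*x = -2*u*(u - 3*x + 5) - 5*x*(u - 3*x + 5); both groups contain (u - 3*x + 5), giving -(2*u + 5*x)*(u - 3*x + 5).

-(2*u + 5*x)*(7*u - x + 8)*(u - 3*x + 5)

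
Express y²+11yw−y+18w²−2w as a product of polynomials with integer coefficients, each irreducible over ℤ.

(y+2w)(y+9w−1)

Group: y(y+2w) + (9w−1)(y+2w); both groups contain (y+2w).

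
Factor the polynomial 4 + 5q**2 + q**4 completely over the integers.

Substitute u = q**2 to get a quadratic in u, then factor.
q**2 + 1 is irreducible over ℤ (sum of squares).
q**2 + 4 is irreducible over ℤ (sum of squares).

(q**2 + 1)(q**2 + 4)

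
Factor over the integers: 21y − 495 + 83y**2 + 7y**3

Testing divisors of the constant over divisors of the leading coefficient, y = −11 is a root, giving the factor (y + 11) and quotient 7y**2 + 6y − 45.
The remaining quadratic factors as (y + 3)(7y − 15).

(7y − 15)(y + 11)(y + 3)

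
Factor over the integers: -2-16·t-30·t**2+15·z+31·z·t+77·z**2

(11·z-5·t-1)·(7·z+6·t+2)

Group: 7·z·(11·z-5·t-1) + (6·t+2)·(11·z-5·t-1); both groups contain (11·z-5·t-1).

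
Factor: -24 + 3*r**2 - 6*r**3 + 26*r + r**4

Testing divisors of the constant over divisors of the leading coefficient, r = 4 is a root, so (r - 4) divides it; the quotient is r**3 - 2*r**2 - 5*r + 6.
Continuing, r = 3 is a root, so (r - 3) divides it; the quotient is r**2 + r - 2.
The remaining quadratic factors as (r + 2)(r - 1).

(r + 2)*(r - 1)*(r - 3)*(r - 4)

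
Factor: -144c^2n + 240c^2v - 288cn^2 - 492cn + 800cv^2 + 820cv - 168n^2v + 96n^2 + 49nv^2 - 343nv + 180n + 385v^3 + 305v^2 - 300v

Group: 4c(-36cn + 60cv - 21nv + 12n + 35v^2 - 20v) + (8n + 11v + 15)(-36cn + 60cv - 21nv + 12n + 35v^2 - 20v); both groups contain (-36cn + 60cv - 21nv + 12n + 35v^2 - 20v), so (4c + 8n + 11v + 15) is a factor with cofactor -36cn + 60cv - 21nv + 12n + 35v^2 - 20v.
The cofactor groups again: -36cn + 60cv - 21nv + 12n + 35v^2 - 20v = -12c(3n - 5v) + (-7v + 4)(3n - 5v); both groups contain (3n - 5v), giving -(12c + 7v - 4)(3n - 5v).

-(12c + 7v - 4)(3n - 5v)(4c + 8n + 11v + 15)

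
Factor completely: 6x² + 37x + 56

Need a pair with product 6·56 = 336 and sum 37: that's 21 and 16.
Split the middle term: 6x² + 21x + 16x + 56 = 3x(2x + 7) + 8(2x + 7).

(2x + 7)(3x + 8)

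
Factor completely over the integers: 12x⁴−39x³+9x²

Pull out the common factor 3x², then factor the remaining trinomial.

3x²(4x−1)(x−3)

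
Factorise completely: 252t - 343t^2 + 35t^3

7t(5t - 4)(t - 9)

Pull out the common factor 7t, then factor the remaining trinomial.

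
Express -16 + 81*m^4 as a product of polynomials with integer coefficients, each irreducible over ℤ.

(3*m + 2)*(3*m - 2)*(9*m^2 + 4)

Difference of squares twice: with A = 3*m and B = 2, A⁴ − B⁴ = (A² − B²)(A² + B²), and A² − B² factors again.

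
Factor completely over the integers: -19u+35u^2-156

(5u-12)(7u+13)

Need a pair with product 35·(-156) = -5460 and sum -19: that's -84 and 65.
Split the middle term: 35u^2-84u + 65u-156 = 7u(5u-12) + 13(5u-12).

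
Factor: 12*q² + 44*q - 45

Need a pair with product 12·(-45) = -540 and sum 44: that's -10 and 54.
Split the middle term: 12*q² - 10*q + 54*q - 45 = 2*q*(6*q - 5) + 9*(6*q - 5).

(2*q + 9)*(6*q - 5)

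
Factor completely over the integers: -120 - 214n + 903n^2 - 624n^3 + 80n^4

(4n + 1)(4n - 5)(5n - 4)(n - 6)

Trying the rational-root candidates, n = 4/5 is a root, so (5n - 4) divides it; the quotient is 16n^3 - 112n^2 + 91n + 30.
Then n = 5/4 is a root, so (4n - 5) is a factor; dividing leaves 4n^2 - 23n - 6.
The remaining quadratic factors as (n - 6)(4n + 1).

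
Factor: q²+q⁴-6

(q²+3)(q²-2)

Substitute u = q² to get a quadratic in u, then factor.
q²-2 is irreducible over ℤ (2 is not a perfect square).
q²+3 is irreducible over ℤ (always positive, so no real roots).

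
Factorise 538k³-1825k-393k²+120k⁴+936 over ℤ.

(2k-1)(3k+13)(4k+9)(5k-8)

Testing divisors of the constant over divisors of the leading coefficient, k = -9/4 is a root, so (4k+9) is a factor; dividing leaves 30k³+67k²-249k+104.
Next, k = -13/3 is a root, so (3k+13) divides it; the quotient is 10k²-21k+8.
The remaining quadratic factors as (2k-1)(5k-8).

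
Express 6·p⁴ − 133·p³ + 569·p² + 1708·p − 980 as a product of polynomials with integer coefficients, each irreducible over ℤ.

By the rational root theorem, p = 1/2 is a root, giving the factor (2·p − 1) and quotient 3·p³ − 65·p² + 252·p + 980.
Then p = 14 is a root, giving the factor (p − 14) and quotient 3·p² − 23·p − 70.
The remaining quadratic factors as (3·p + 7)(p − 10).

(2·p − 1)·(3·p + 7)·(p − 10)·(p − 14)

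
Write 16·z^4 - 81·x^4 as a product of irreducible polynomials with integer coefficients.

Write as (4·z^2)² − (9·x^2)², then factor 4·z^2 - 9·x^2 once more.

(2·z - 3·x)·(2·z + 3·x)·(4·z^2 + 9·x^2)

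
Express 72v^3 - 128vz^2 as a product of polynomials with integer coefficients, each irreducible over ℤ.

Factor out 8v, leaving 9v^2 - 16z^2, which is a difference of two squares.

8v(3v + 4z)(3v - 4z)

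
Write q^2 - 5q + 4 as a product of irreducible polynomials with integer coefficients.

(q - 1)(q - 4)

Two integers with product 4 and sum -5 are -4 and -1.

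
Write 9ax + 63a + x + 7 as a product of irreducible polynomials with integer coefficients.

Group as (9ax + 63a) + (x + 7) = 9a(x + 7) + (x + 7).
Both groups share the factor (x + 7).

(9a + 1)(x + 7)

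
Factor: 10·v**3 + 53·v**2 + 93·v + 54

(2·v + 3)·(5·v + 9)·(v + 2)

Testing divisors of the constant over divisors of the leading coefficient, v = −2 is a root, so (v + 2) is a factor; dividing leaves 10·v**2 + 33·v + 27.
The remaining quadratic factors as (5·v + 9)(2·v + 3).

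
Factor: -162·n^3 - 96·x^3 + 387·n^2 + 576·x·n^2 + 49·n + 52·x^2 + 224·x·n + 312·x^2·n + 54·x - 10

Group: 2·x·(-48·x^2 - 60·x·n - 22·x + 18·n^2 - 47·n + 5) + (-9·n - 2)·(-48·x^2 - 60·x·n - 22·x + 18·n^2 - 47·n + 5); both groups contain (-48·x^2 - 60·x·n - 22·x + 18·n^2 - 47·n + 5), so (2·x - 9·n - 2) is a factor with cofactor -48·x^2 - 60·x·n - 22·x + 18·n^2 - 47·n + 5.
The cofactor groups again: -48·x^2 - 60·x·n - 22·x + 18·n^2 - 47·n + 5 = -8·x·(6·x + 9·n - 1) + (2·n - 5)·(6·x + 9·n - 1); both groups contain (6·x + 9·n - 1), giving -(8·x - 2·n + 5)·(6·x + 9·n - 1).

-(8·x - 2·n + 5)·(2·x - 9·n - 2)·(6·x + 9·n - 1)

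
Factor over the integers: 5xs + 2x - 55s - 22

Group as (5xs + 2x) + (-55s - 22) = x(5s + 2) - 11(5s + 2).
Both groups share the factor (5s + 2).

(5s + 2)(x - 11)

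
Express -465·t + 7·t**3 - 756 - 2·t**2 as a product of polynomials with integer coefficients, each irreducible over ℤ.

(7·t + 12)·(t + 7)·(t - 9)

Trying the rational-root candidates, t = -12/7 is a root, so (7·t + 12) divides it; the quotient is t**2 - 2·t - 63.
The remaining quadratic factors as (t - 9)(t + 7).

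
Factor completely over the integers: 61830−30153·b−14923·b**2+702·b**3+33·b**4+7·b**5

Among the possible rational roots, b = −3 is a root, giving the factor (b+3) and quotient 7·b**4+12·b**3+666·b**2−16921·b+20610.
Then b = 9/7 is a root, so (7·b−9) is a factor; dividing leaves b**3+3·b**2+99·b−2290.
Then b = 10 is a root, so (b−10) divides it; the quotient is b**2+13·b+229.
The quadratic b**2+13·b+229 has discriminant −747 < 0 and is irreducible over ℤ.

(7·b−9)·(b+3)·(b−10)·(b**2+13·b+229)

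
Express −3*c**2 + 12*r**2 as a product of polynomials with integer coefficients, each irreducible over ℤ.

Every term has a factor of 3. Then 4*r**2 − c**2 = (2*r)² − (c)².

3*(2*r − c)*(2*r + c)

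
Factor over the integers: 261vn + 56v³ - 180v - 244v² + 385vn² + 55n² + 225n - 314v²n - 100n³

(v - 4n - 5)(14v - 5n + 9)(4v - 5n)

Group: 14v(4v² - 21vn - 20v + 20n² + 25n) + (-5n + 9)(4v² - 21vn - 20v + 20n² + 25n); both groups contain (4v² - 21vn - 20v + 20n² + 25n), so (14v - 5n + 9) is a factor with cofactor 4v² - 21vn - 20v + 20n² + 25n.
The cofactor groups again: 4v² - 21vn - 20v + 20n² + 25n = v(4v - 5n) + (-4n - 5)(4v - 5n); both groups contain (4v - 5n), giving (v - 4n - 5)(4v - 5n).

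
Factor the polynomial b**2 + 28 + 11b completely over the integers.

Two integers with product 28 and sum 11 are 4 and 7.

(b + 4)(b + 7)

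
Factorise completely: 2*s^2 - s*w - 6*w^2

Group: s*(2*s + 3*w) - 2*w*(2*s + 3*w); both groups contain (2*s + 3*w).

(2*s + 3*w)*(s - 2*w)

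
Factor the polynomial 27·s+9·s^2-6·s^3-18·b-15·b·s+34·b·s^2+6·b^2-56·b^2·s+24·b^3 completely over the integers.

(2·b-3·s)·(3·b-s+3)·(4·b-2·s-3)

Group: 4·b·(6·b^2-11·b·s+6·b+3·s^2-9·s) + (-2·s-3)·(6·b^2-11·b·s+6·b+3·s^2-9·s); both groups contain (6·b^2-11·b·s+6·b+3·s^2-9·s), so (4·b-2·s-3) is a factor with cofactor 6·b^2-11·b·s+6·b+3·s^2-9·s.
The cofactor groups again: 6·b^2-11·b·s+6·b+3·s^2-9·s = 2·b·(3·b-s+3) - 3·s·(3·b-s+3); both groups contain (3·b-s+3), giving (2·b-3·s)·(3·b-s+3).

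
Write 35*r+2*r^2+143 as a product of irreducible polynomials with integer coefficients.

Need a pair with product 2·143 = 286 and sum 35: that's 13 and 22.
Split the middle term: 2*r^2+13*r + 22*r+143 = r*(2*r+13) + 11*(2*r+13).

(2*r+13)*(r+11)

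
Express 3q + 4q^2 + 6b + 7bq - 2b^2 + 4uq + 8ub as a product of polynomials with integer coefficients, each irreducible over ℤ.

Group: 4u(2b + q) + (-b + 4q + 3)(2b + q); both groups contain (2b + q).

(4u - b + 4q + 3)(2b + q)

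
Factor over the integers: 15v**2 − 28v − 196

(3v − 14)(5v + 14)

Need a pair with product 15·(−196) = −2940 and sum −28: that's −70 and 42.
Split the middle term: 15v**2 − 70v + 42v − 196 = 5v(3v − 14) + 14(3v − 14).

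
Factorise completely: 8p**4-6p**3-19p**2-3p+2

(2p+1)(4p-1)(p+1)(p-2)

Testing divisors of the constant over divisors of the leading coefficient, p = 2 is a root, so (p-2) divides it; the quotient is 8p**3+10p**2+p-1.
Next, p = -1/2 is a root, giving the factor (2p+1) and quotient 4p**2+3p-1.
The remaining quadratic factors as (4p-1)(p+1).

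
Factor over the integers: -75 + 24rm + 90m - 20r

(4r + 15)(6m - 5)

Group as (24rm - 20r) + (90m - 75) = 4r(6m - 5) + 15(6m - 5).
Both groups share the factor (6m - 5).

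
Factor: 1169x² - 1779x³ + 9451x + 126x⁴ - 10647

(3x + 7)(6x - 13)(7x - 9)(x - 13)

By the rational root theorem, x = -7/3 is a root, so (3x + 7) is a factor; dividing leaves 42x³ - 691x² + 2002x - 1521.
Then x = 13/6 is a root, giving the factor (6x - 13) and quotient 7x² - 100x + 117.
The remaining quadratic factors as (7x - 9)(x - 13).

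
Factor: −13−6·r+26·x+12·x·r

Group as (12·x·r+26·x) + (−6·r−13) = 2·x·(6·r+13) − (6·r+13).
Both groups share the factor (6·r+13).

(2·x−1)·(6·r+13)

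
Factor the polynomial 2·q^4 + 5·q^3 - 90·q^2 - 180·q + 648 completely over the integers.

Among the possible rational roots, q = -6 is a root, giving the factor (q + 6) and quotient 2·q^3 - 7·q^2 - 48·q + 108.
Next, q = -9/2 is a root, giving the factor (2·q + 9) and quotient q^2 - 8·q + 12.
The remaining quadratic factors as (q - 2)(q - 6).

(2·q + 9)·(q + 6)·(q - 2)·(q - 6)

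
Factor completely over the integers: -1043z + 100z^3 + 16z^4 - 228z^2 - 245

Among the possible rational roots, z = 7/2 is a root, so (2z - 7) divides it; the quotient is 8z^3 + 78z^2 + 159z + 35.
Next, z = -5/2 is a root, so (2z + 5) divides it; the quotient is 4z^2 + 29z + 7.
The remaining quadratic factors as (z + 7)(4z + 1).

(2z + 5)(2z - 7)(4z + 1)(z + 7)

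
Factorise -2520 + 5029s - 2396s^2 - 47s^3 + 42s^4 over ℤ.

(6s - 5)(7s - 9)(s + 8)(s - 7)

Trying the rational-root candidates, s = 9/7 is a root, giving the factor (7s - 9) and quotient 6s^3 + s^2 - 341s + 280.
Continuing, s = -8 is a root, giving the factor (s + 8) and quotient 6s^2 - 47s + 35.
The remaining quadratic factors as (s - 7)(6s - 5).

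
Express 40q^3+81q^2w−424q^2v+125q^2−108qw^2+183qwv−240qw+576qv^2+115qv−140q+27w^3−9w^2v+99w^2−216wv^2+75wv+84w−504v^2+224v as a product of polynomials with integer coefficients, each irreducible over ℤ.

(5q−3w−8v)(8q−3w−7)(q+3w−9v+4)

Group: 5q(8q^2+21qw−72qv+25q−9w^2+27wv−33w+63v−28) + (−3w−8v)(8q^2+21qw−72qv+25q−9w^2+27wv−33w+63v−28); both groups contain (8q^2+21qw−72qv+25q−9w^2+27wv−33w+63v−28), so (5q−3w−8v) is a factor with cofactor 8q^2+21qw−72qv+25q−9w^2+27wv−33w+63v−28.
The cofactor groups again: 8q^2+21qw−72qv+25q−9w^2+27wv−33w+63v−28 = 8q(q+3w−9v+4) + (−3w−7)(q+3w−9v+4); both groups contain (q+3w−9v+4), giving (8q−3w−7)(q+3w−9v+4).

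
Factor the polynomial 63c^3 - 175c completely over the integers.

Every term has a factor of 7c. Then 9c^2 - 25 = (3c)² − (5)².

7c(3c + 5)(3c - 5)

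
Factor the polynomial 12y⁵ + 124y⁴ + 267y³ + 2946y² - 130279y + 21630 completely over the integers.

(2y - 15)(6y - 1)(y + 14)(y² + 4y + 103)

Testing divisors of the constant over divisors of the leading coefficient, y = 15/2 is a root, so (2y - 15) is a factor; dividing leaves 6y⁴ + 107y³ + 936y² + 8493y - 1442.
Continuing, y = -14 is a root, giving the factor (y + 14) and quotient 6y³ + 23y² + 614y - 103.
Continuing, y = 1/6 is a root, giving the factor (6y - 1) and quotient y² + 4y + 103.
The quadratic y² + 4y + 103 has discriminant -396 < 0 and is irreducible over ℤ.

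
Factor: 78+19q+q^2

(q+13)(q+6)

Two integers with product 78 and sum 19 are 6 and 13.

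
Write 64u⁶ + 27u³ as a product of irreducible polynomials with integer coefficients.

u³(4u + 3)(16u² - 12u + 9)

Factor out u³ first: what remains is 64u³ + 27.
Recognize a sum of cubes with the parts 4u and 3.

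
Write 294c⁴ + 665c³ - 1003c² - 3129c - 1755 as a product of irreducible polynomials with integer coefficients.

(6c - 13)(7c + 15)(7c + 9)(c + 1)

Testing divisors of the constant over divisors of the leading coefficient, c = -1 is a root, giving the factor (c + 1) and quotient 294c³ + 371c² - 1374c - 1755.
Then c = -9/7 is a root, so (7c + 9) divides it; the quotient is 42c² - c - 195.
The remaining quadratic factors as (7c + 15)(6c - 13).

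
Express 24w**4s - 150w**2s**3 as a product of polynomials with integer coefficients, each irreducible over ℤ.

Every term has a factor of 6w**2s. Then 4w**2 - 25s**2 = (2w)² − (5s)².

6sw**2(2w - 5s)(2w + 5s)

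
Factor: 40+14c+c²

(c+10)(c+4)

Two integers with product 40 and sum 14 are 10 and 4.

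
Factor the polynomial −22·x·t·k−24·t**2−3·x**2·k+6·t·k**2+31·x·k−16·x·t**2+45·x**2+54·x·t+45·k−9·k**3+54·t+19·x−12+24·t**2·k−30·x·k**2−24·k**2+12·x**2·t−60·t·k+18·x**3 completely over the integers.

Group: 3·x·(6·x**2+8·x·t−3·x·k+7·x−12·t·k+12·t−9·k**2+12·k−3) + (−2·t+k+4)·(6·x**2+8·x·t−3·x·k+7·x−12·t·k+12·t−9·k**2+12·k−3); both groups contain (6·x**2+8·x·t−3·x·k+7·x−12·t·k+12·t−9·k**2+12·k−3), so (3·x−2·t+k+4) is a factor with cofactor 6·x**2+8·x·t−3·x·k+7·x−12·t·k+12·t−9·k**2+12·k−3.
The cofactor groups again: 6·x**2+8·x·t−3·x·k+7·x−12·t·k+12·t−9·k**2+12·k−3 = 2·x·(3·x+4·t+3·k−1) + (−3·k+3)·(3·x+4·t+3·k−1); both groups contain (3·x+4·t+3·k−1), giving (2·x−3·k+3)·(3·x+4·t+3·k−1).

(2·x−3·k+3)·(3·x+4·t+3·k−1)·(3·x−2·t+k+4)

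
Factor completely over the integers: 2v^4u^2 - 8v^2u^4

Pull out the common factor 2v^2u^2; v^2 - 4u^2 is a difference of squares.

2u^2v^2(v - 2u)(v + 2u)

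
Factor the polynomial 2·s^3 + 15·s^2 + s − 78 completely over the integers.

Among the possible rational roots, s = −13/2 is a root, so (2·s + 13) divides it; the quotient is s^2 + s − 6.
The remaining quadratic factors as (s − 2)(s + 3).

(2·s + 13)·(s + 3)·(s − 2)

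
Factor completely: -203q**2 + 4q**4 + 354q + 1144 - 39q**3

(4q - 11)(q + 2)(q + 4)(q - 13)

By the rational root theorem, q = -4 is a root, giving the factor (q + 4) and quotient 4q**3 - 55q**2 + 17q + 286.
Next, q = 11/4 is a root, giving the factor (4q - 11) and quotient q**2 - 11q - 26.
The remaining quadratic factors as (q - 13)(q + 2).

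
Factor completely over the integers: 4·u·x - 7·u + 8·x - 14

(4·x - 7)·(u + 2)

Group as (4·u·x - 7·u) + (8·x - 14) = u·(4·x - 7) + 2·(4·x - 7).
Both groups share the factor (4·x - 7).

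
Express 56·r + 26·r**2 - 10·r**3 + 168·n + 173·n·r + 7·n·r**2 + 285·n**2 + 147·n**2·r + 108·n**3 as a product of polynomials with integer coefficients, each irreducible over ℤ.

Group: 4·n·(27·n**2 + 3·n·r + 24·n - 2·r**2 + 8·r) + (5·r + 7)·(27·n**2 + 3·n·r + 24·n - 2·r**2 + 8·r); both groups contain (27·n**2 + 3·n·r + 24·n - 2·r**2 + 8·r), so (4·n + 5·r + 7) is a factor with cofactor 27·n**2 + 3·n·r + 24·n - 2·r**2 + 8·r.
The cofactor groups again: 27·n**2 + 3·n·r + 24·n - 2·r**2 + 8·r = 9·n·(3·n + r) + (-2·r + 8)·(3·n + r); both groups contain (3·n + r), giving (9·n - 2·r + 8)·(3·n + r).

(3·n + r)·(4·n + 5·r + 7)·(9·n - 2·r + 8)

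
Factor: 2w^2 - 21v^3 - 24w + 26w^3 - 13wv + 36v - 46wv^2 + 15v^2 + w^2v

Group: 13w(2w^2 - wv + 2w - 3v^2 - 3v) + (7v - 12)(2w^2 - wv + 2w - 3v^2 - 3v); both groups contain (2w^2 - wv + 2w - 3v^2 - 3v), so (13w + 7v - 12) is a factor with cofactor 2w^2 - wv + 2w - 3v^2 - 3v.
The cofactor groups again: 2w^2 - wv + 2w - 3v^2 - 3v = w(2w - 3v) + (v + 1)(2w - 3v); both groups contain (2w - 3v), giving (w + v + 1)(2w - 3v).

(2w - 3v)(13w + 7v - 12)(w + v + 1)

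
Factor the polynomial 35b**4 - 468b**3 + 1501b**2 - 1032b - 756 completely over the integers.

(5b - 14)(7b + 3)(b - 2)(b - 9)

Testing divisors of the constant over divisors of the leading coefficient, b = 14/5 is a root, so (5b - 14) divides it; the quotient is 7b**3 - 74b**2 + 93b + 54.
Next, b = 2 is a root, so (b - 2) is a factor; dividing leaves 7b**2 - 60b - 27.
The remaining quadratic factors as (b - 9)(7b + 3).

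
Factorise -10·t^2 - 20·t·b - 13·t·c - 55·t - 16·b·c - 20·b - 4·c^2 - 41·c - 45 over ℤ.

-(2·t + 4·b + c + 9)·(5·t + 4·c + 5)

Group: -2·t·(5·t + 4·c + 5) + (-4·b - c - 9)·(5·t + 4·c + 5); both groups contain (5·t + 4·c + 5).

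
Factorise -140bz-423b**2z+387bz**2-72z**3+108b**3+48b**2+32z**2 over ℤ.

Group: 9b(12b**2-35bz+8z**2) + (-9z+4)(12b**2-35bz+8z**2); both groups contain (12b**2-35bz+8z**2), so (9b-9z+4) is a factor with cofactor 12b**2-35bz+8z**2.
The cofactor groups again: 12b**2-35bz+8z**2 = 3b(4b-z) - 8z(4b-z); both groups contain (4b-z), giving (3b-8z)(4b-z).

(3b-8z)(4b-z)(9b-9z+4)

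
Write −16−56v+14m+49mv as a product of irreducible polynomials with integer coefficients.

(7m−8)(7v+2)

Group as (49mv+14m) + (−56v−16) = 7m(7v+2) − 8(7v+2).
Both groups share the factor (7v+2).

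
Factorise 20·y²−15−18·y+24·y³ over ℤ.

(6·y+5)·(4·y²−3)

Group as (24·y³−18·y) + (20·y²−15) = 6·y·(4·y²−3) + 5·(4·y²−3).
Both groups share the factor (4·y²−3).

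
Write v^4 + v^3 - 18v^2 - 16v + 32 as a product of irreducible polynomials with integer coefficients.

(v + 2)(v + 4)(v - 1)(v - 4)

Trying the rational-root candidates, v = 1 is a root, so (v - 1) divides it; the quotient is v^3 + 2v^2 - 16v - 32.
Then v = 4 is a root, so (v - 4) is a factor; dividing leaves v^2 + 6v + 8.
The remaining quadratic factors as (v + 2)(v + 4).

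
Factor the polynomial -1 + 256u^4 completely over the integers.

Difference of squares twice: with A = 4u and B = 1, A⁴ − B⁴ = (A² − B²)(A² + B²), and A² − B² factors again.

(4u + 1)(4u - 1)(16u^2 + 1)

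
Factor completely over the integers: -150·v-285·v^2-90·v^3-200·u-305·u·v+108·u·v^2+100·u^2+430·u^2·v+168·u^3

(4·u+3·v)·(6·u-2·v-5)·(7·u+15·v+10)

Group: 4·u·(42·u^2+76·u·v+25·u-30·v^2-95·v-50) + 3·v·(42·u^2+76·u·v+25·u-30·v^2-95·v-50); both groups contain (42·u^2+76·u·v+25·u-30·v^2-95·v-50), so (4·u+3·v) is a factor with cofactor 42·u^2+76·u·v+25·u-30·v^2-95·v-50.
The cofactor groups again: 42·u^2+76·u·v+25·u-30·v^2-95·v-50 = 6·u·(7·u+15·v+10) + (-2·v-5)·(7·u+15·v+10); both groups contain (7·u+15·v+10), giving (6·u-2·v-5)·(7·u+15·v+10).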